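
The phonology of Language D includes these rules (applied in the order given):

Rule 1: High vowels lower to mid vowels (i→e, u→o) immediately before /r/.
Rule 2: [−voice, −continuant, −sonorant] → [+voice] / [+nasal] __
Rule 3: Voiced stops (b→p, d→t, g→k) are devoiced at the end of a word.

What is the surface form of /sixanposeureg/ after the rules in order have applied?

Rule 1 (pre-rhotic lowering): /u/ is a high vowel immediately before /r/, so it lowers to [o]. /sixanposeureg/ → sixanposeoreg.
Rule 2 (post-nasal voicing): /p/ is a voiceless stop immediately after the nasal /n/, so it voices to [b]. /sixanposeoreg/ → sixanboseoreg.
Rule 3 (final devoicing): /g/ is a voiced stop in word-final position, so it devoices to [k]. /sixanboseoreg/ → sixanboseorek.

sixanboseorek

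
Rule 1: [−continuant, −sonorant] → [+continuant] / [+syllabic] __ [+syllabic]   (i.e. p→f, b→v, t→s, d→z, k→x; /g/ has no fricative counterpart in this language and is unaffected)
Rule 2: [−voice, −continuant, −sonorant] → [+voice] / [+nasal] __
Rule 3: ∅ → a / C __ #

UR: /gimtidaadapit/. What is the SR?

Rule 1 (intervocalic spirantization): /d/ is a stop between vowels /i/ and /a/, so it spirantizes to the fricative [z]. /d/ is a stop between vowels /a/ and /a/, so it spirantizes to the fricative [z]. /p/ is a stop between vowels /a/ and /i/, so it spirantizes to the fricative [f]. /gimtidaadapit/ → gimtizaazafit.
Rule 2 (post-nasal voicing): /t/ is a voiceless stop immediately after the nasal /m/, so it voices to [d]. /gimtizaazafit/ → gimdizaazafit.
Rule 3 (final a-epenthesis): the form ends in the consonant /t/, so [a] is inserted word-finally. /gimdizaazafit/ → gimdizaazafita.

gimdizaazafita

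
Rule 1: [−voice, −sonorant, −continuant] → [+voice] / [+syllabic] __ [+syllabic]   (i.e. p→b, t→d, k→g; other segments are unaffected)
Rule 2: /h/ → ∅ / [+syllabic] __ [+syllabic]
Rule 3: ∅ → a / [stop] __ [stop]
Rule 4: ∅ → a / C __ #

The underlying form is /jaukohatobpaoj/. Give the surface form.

jaugoadobapaoja

Rule 1 (intervocalic voicing): /k/ is a voiceless stop between vowels /u/ and /o/, so it voices to [g]. /t/ is a voiceless stop between vowels /a/ and /o/, so it voices to [d]. /jaukohatobpaoj/ → jaugohadobpaoj.
Rule 2 (intervocalic h-deletion): /h/ occurs between vowels /o/ and /a/, so it deletes. /jaugohadobpaoj/ → jaugoadobpaoj.
Rule 3 (stop-cluster a-epenthesis): /b/ and /p/ form a stop–stop cluster, so [a] is inserted between them. /jaugoadobpaoj/ → jaugoadobapaoj.
Rule 4 (final a-epenthesis): the form ends in the consonant /j/, so [a] is inserted word-finally. /jaugoadobapaoj/ → jaugoadobapaoja.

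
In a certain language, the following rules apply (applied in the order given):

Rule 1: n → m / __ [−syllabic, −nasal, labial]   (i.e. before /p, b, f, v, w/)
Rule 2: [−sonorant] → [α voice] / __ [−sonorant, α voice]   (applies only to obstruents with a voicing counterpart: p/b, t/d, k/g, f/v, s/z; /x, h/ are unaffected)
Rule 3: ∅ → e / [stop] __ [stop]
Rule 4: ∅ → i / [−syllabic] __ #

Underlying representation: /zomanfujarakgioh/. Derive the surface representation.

Rule 1 (nasal place assimilation): /n/ precedes the labial consonant /f/, so it assimilates in place to [m]. /zomanfujarakgioh/ → zomamfujarakgioh.
Rule 2 (regressive voicing assimilation): /k/ precedes the voiced obstruent /g/, so it voices to [g] by assimilation. /zomamfujarakgioh/ → zomamfujaraggioh.
Rule 3 (stop-cluster e-epenthesis): /g/ and /g/ form a stop–stop cluster, so [e] is inserted between them. /zomamfujaraggioh/ → zomamfujaragegioh.
Rule 4 (final i-epenthesis): the form ends in the consonant /h/, so [i] is inserted word-finally. /zomamfujaragegioh/ → zomamfujaragegiohi.

zomamfujaragegiohi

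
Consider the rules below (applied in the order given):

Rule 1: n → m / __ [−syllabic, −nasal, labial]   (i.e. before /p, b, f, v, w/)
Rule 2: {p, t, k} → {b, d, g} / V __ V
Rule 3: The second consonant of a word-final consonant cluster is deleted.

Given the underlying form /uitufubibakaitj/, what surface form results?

uidufubibagait

Rule 1 (nasal place assimilation): no segment meets the environment; /uitufubibakaitj/ is unchanged.
Rule 2 (intervocalic voicing): /t/ is a voiceless stop between vowels /i/ and /u/, so it voices to [d]. /k/ is a voiceless stop between vowels /a/ and /a/, so it voices to [g]. /uitufubibakaitj/ → uidufubibagaitj.
Rule 3 (final cluster simplification): /j/ is the second consonant of a word-final cluster /tj/, so it deletes. /uidufubibagaitj/ → uidufubibagait.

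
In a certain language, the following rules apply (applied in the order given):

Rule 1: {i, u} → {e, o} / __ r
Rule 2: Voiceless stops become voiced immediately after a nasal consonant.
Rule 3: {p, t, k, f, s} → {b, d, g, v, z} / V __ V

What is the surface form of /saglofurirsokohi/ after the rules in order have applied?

saglovorersogohi

Rule 1 (pre-rhotic lowering): /u/ is a high vowel immediately before /r/, so it lowers to [o]. /i/ is a high vowel immediately before /r/, so it lowers to [e]. /saglofurirsokohi/ → sagloforersokohi.
Rule 2 (post-nasal voicing): no segment meets the environment; /sagloforersokohi/ is unchanged.
Rule 3 (intervocalic voicing): /f/ is a voiceless obstruent between vowels /o/ and /o/, so it voices to [v]. /k/ is a voiceless obstruent between vowels /o/ and /o/, so it voices to [g]. /sagloforersokohi/ → saglovorersogohi.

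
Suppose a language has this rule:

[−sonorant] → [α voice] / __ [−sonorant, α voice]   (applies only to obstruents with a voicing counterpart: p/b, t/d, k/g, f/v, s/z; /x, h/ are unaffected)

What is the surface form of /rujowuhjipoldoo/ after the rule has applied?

No segment of /rujowuhjipoldoo/ meets the structural description of the rule, so the form surfaces unchanged.

rujowuhjipoldoo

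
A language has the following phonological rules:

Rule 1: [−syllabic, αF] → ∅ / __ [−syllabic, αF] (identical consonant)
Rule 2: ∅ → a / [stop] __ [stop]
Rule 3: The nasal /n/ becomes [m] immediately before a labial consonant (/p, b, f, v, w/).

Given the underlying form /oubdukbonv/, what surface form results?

oubadukabomv

Rule 1 (degemination): no segment meets the environment; /oubdukbonv/ is unchanged.
Rule 2 (stop-cluster a-epenthesis): /b/ and /d/ form a stop–stop cluster, so [a] is inserted between them. /k/ and /b/ form a stop–stop cluster, so [a] is inserted between them. /oubdukbonv/ → oubadukabonv.
Rule 3 (nasal place assimilation): /n/ precedes the labial consonant /v/, so it assimilates in place to [m]. /oubadukabonv/ → oubadukabomv.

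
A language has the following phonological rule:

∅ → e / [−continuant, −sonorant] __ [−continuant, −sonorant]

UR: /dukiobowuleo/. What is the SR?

dukiobowuleo

No segment of /dukiobowuleo/ meets the structural description of the rule, so the form surfaces unchanged.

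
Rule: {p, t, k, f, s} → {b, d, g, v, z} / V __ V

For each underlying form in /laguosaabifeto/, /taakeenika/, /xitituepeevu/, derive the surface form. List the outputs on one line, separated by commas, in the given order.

laguozaabivedo, taageeniga, xididuebeevu

/laguosaabifeto/: /s/ is a voiceless obstruent between vowels /o/ and /a/, so it voices to [z]. /f/ is a voiceless obstruent between vowels /i/ and /e/, so it voices to [v]. /t/ is a voiceless obstruent between vowels /e/ and /o/, so it voices to [d]. → [laguozaabivedo].
/taakeenika/: /k/ is a voiceless obstruent between vowels /a/ and /e/, so it voices to [g]. /k/ is a voiceless obstruent between vowels /i/ and /a/, so it voices to [g]. → [taageeniga].
/xitituepeevu/: /t/ is a voiceless obstruent between vowels /i/ and /i/, so it voices to [d]. /t/ is a voiceless obstruent between vowels /i/ and /u/, so it voices to [d]. /p/ is a voiceless obstruent between vowels /e/ and /e/, so it voices to [b]. → [xididuebeevu].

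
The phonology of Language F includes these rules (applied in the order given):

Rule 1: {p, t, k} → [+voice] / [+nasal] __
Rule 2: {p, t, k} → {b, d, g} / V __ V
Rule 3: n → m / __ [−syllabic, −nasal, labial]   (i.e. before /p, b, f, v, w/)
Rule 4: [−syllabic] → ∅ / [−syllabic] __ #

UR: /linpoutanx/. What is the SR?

limboudan

Rule 1 (post-nasal voicing): /p/ is a voiceless stop immediately after the nasal /n/, so it voices to [b]. /linpoutanx/ → linboutanx.
Rule 2 (intervocalic voicing): /t/ is a voiceless stop between vowels /u/ and /a/, so it voices to [d]. /linboutanx/ → linboudanx.
Rule 3 (nasal place assimilation): /n/ precedes the labial consonant /b/, so it assimilates in place to [m]. /linboudanx/ → limboudanx.
Rule 4 (final cluster simplification): /x/ is the second consonant of a word-final cluster /nx/, so it deletes. /limboudanx/ → limboudan.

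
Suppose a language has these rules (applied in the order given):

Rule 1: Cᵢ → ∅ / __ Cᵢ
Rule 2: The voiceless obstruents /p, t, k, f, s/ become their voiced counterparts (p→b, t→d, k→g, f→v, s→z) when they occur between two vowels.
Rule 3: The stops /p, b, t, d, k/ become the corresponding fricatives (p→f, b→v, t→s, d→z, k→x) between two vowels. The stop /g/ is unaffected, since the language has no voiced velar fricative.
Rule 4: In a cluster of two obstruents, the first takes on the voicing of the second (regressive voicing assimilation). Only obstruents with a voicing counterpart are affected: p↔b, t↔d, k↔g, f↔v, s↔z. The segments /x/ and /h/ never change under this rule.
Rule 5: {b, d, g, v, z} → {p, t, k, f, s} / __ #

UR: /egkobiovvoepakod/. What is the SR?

Rule 1 (degemination): /vv/ is a geminate; the first /v/ deletes. /egkobiovvoepakod/ → egkobiovoepakod.
Rule 2 (intervocalic voicing): /p/ is a voiceless obstruent between vowels /e/ and /a/, so it voices to [b]. /k/ is a voiceless obstruent between vowels /a/ and /o/, so it voices to [g]. /egkobiovoepakod/ → egkobiovoebagod.
Rule 3 (intervocalic spirantization): /b/ is a stop between vowels /o/ and /i/, so it spirantizes to the fricative [v]. /b/ is a stop between vowels /e/ and /a/, so it spirantizes to the fricative [v]. /egkobiovoebagod/ → egkoviovoevagod.
Rule 4 (regressive voicing assimilation): /g/ precedes the voiceless obstruent /k/, so it devoices to [k] by assimilation. /egkoviovoevagod/ → ekkoviovoevagod.
Rule 5 (final devoicing): /d/ is a voiced obstruent in word-final position, so it devoices to [t]. /ekkoviovoevagod/ → ekkoviovoevagot.

ekkoviovoevagot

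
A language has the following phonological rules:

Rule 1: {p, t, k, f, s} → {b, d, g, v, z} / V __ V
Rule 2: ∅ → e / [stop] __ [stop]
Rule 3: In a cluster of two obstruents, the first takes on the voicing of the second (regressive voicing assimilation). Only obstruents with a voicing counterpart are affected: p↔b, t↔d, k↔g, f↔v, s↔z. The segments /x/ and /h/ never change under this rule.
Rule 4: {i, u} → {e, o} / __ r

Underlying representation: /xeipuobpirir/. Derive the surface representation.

Rule 1 (intervocalic voicing): /p/ is a voiceless obstruent between vowels /i/ and /u/, so it voices to [b]. /xeipuobpirir/ → xeibuobpirir.
Rule 2 (stop-cluster e-epenthesis): /b/ and /p/ form a stop–stop cluster, so [e] is inserted between them. /xeibuobpirir/ → xeibuobepirir.
Rule 3 (regressive voicing assimilation): no segment meets the environment; /xeibuobepirir/ is unchanged.
Rule 4 (pre-rhotic lowering): /i/ is a high vowel immediately before /r/, so it lowers to [e]. /i/ is a high vowel immediately before /r/, so it lowers to [e]. /xeibuobepirir/ → xeibuobeperer.

xeibuobeperer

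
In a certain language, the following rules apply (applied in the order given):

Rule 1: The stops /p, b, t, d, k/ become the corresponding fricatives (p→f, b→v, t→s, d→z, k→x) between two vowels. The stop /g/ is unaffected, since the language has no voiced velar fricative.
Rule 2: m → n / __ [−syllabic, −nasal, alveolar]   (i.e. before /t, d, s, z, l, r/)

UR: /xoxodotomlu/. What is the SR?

xoxozosonlu

Rule 1 (intervocalic spirantization): /d/ is a stop between vowels /o/ and /o/, so it spirantizes to the fricative [z]. /t/ is a stop between vowels /o/ and /o/, so it spirantizes to the fricative [s]. /xoxodotomlu/ → xoxozosomlu.
Rule 2 (nasal place assimilation): /m/ precedes the alveolar consonant /l/, so it assimilates in place to [n]. /xoxozosomlu/ → xoxozosonlu.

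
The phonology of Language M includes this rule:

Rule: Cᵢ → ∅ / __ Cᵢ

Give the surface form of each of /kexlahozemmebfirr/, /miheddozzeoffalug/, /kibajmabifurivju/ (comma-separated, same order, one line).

/kexlahozemmebfirr/: /mm/ is a geminate; the first /m/ deletes. /rr/ is a geminate; the first /r/ deletes. → [kexlahozemebfir].
/miheddozzeoffalug/: /dd/ is a geminate; the first /d/ deletes. /zz/ is a geminate; the first /z/ deletes. /ff/ is a geminate; the first /f/ deletes. → [mihedozeofalug].
/kibajmabifurivju/: the rule's environment is not met; surfaces unchanged as [kibajmabifurivju].

kexlahozemebfir, mihedozeofalug, kibajmabifurivju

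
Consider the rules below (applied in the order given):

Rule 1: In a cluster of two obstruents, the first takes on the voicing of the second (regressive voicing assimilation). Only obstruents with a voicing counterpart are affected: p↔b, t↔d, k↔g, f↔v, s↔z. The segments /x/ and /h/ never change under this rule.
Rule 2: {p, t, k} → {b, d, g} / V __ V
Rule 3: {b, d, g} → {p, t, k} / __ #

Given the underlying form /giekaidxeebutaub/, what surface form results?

Rule 1 (regressive voicing assimilation): /d/ precedes the voiceless obstruent /x/, so it devoices to [t] by assimilation. /giekaidxeebutaub/ → giekaitxeebutaub.
Rule 2 (intervocalic voicing): /k/ is a voiceless stop between vowels /e/ and /a/, so it voices to [g]. /t/ is a voiceless stop between vowels /u/ and /a/, so it voices to [d]. /giekaitxeebutaub/ → giegaitxeebudaub.
Rule 3 (final devoicing): /b/ is a voiced stop in word-final position, so it devoices to [p]. /giegaitxeebudaub/ → giegaitxeebudaup.

giegaitxeebudaup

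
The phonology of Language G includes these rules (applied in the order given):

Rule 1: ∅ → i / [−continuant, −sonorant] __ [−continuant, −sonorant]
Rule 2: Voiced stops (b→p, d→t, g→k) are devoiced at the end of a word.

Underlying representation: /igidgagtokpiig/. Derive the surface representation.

Rule 1 (stop-cluster i-epenthesis): /d/ and /g/ form a stop–stop cluster, so [i] is inserted between them. /g/ and /t/ form a stop–stop cluster, so [i] is inserted between them. /k/ and /p/ form a stop–stop cluster, so [i] is inserted between them. /igidgagtokpiig/ → igidigagitokipiig.
Rule 2 (final devoicing): /g/ is a voiced stop in word-final position, so it devoices to [k]. /igidigagitokipiig/ → igidigagitokipiik.

igidigagitokipiik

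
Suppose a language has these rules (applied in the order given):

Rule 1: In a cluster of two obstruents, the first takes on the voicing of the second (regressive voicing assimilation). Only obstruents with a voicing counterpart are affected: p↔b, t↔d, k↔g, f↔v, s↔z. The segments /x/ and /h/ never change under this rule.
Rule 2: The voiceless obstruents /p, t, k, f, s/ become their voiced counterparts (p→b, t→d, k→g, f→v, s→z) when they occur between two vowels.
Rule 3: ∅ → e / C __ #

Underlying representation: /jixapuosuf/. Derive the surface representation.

Rule 1 (regressive voicing assimilation): no segment meets the environment; /jixapuosuf/ is unchanged.
Rule 2 (intervocalic voicing): /p/ is a voiceless obstruent between vowels /a/ and /u/, so it voices to [b]. /s/ is a voiceless obstruent between vowels /o/ and /u/, so it voices to [z]. /jixapuosuf/ → jixabuozuf.
Rule 3 (final e-epenthesis): the form ends in the consonant /f/, so [e] is inserted word-finally. /jixabuozuf/ → jixabuozufe.

jixabuozufe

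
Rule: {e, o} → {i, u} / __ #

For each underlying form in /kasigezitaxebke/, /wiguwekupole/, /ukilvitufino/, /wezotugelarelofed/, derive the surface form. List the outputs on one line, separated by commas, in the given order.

kasigezitaxebki, wiguwekupoli, ukilvitufinu, wezotugelarelofed

/kasigezitaxebke/: /e/ is a mid vowel in word-final position, so it raises to [i]. → [kasigezitaxebki].
/wiguwekupole/: /e/ is a mid vowel in word-final position, so it raises to [i]. → [wiguwekupoli].
/ukilvitufino/: /o/ is a mid vowel in word-final position, so it raises to [u]. → [ukilvitufinu].
/wezotugelarelofed/: the rule's environment is not met; surfaces unchanged as [wezotugelarelofed].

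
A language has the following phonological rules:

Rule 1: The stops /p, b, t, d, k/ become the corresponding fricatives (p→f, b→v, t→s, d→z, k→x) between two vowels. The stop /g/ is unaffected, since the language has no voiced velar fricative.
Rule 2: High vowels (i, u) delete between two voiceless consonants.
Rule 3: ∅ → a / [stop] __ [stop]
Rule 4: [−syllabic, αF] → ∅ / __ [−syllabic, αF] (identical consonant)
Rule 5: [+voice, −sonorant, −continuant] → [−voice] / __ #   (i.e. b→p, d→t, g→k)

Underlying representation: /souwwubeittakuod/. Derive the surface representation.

souwuveitataxuot

Rule 1 (intervocalic spirantization): /b/ is a stop between vowels /u/ and /e/, so it spirantizes to the fricative [v]. /k/ is a stop between vowels /a/ and /u/, so it spirantizes to the fricative [x]. /souwwubeittakuod/ → souwwuveittaxuod.
Rule 2 (high vowel syncope): no segment meets the environment; /souwwuveittaxuod/ is unchanged.
Rule 3 (stop-cluster a-epenthesis): /t/ and /t/ form a stop–stop cluster, so [a] is inserted between them. /souwwuveittaxuod/ → souwwuveitataxuod.
Rule 4 (degemination): /ww/ is a geminate; the first /w/ deletes. /souwwuveitataxuod/ → souwuveitataxuod.
Rule 5 (final devoicing): /d/ is a voiced stop in word-final position, so it devoices to [t]. /souwuveitataxuod/ → souwuveitataxuot.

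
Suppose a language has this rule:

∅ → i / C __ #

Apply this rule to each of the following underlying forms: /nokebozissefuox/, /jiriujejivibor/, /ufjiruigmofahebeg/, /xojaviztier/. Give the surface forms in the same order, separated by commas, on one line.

nokebozissefuoxi, jiriujejivibori, ufjiruigmofahebegi, xojaviztieri

/nokebozissefuox/: the form ends in the consonant /x/, so [i] is inserted word-finally. → [nokebozissefuoxi].
/jiriujejivibor/: the form ends in the consonant /r/, so [i] is inserted word-finally. → [jiriujejivibori].
/ufjiruigmofahebeg/: the form ends in the consonant /g/, so [i] is inserted word-finally. → [ufjiruigmofahebegi].
/xojaviztier/: the form ends in the consonant /r/, so [i] is inserted word-finally. → [xojaviztieri].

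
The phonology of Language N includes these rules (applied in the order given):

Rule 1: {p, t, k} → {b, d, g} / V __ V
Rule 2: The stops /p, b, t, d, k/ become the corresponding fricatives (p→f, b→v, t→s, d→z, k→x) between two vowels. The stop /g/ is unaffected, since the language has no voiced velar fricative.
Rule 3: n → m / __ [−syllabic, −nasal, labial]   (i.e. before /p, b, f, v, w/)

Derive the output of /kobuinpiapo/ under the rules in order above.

kovuimpiavo

Rule 1 (intervocalic voicing): /p/ is a voiceless stop between vowels /a/ and /o/, so it voices to [b]. /kobuinpiapo/ → kobuinpiabo.
Rule 2 (intervocalic spirantization): /b/ is a stop between vowels /o/ and /u/, so it spirantizes to the fricative [v]. /b/ is a stop between vowels /a/ and /o/, so it spirantizes to the fricative [v]. /kobuinpiabo/ → kovuinpiavo.
Rule 3 (nasal place assimilation): /n/ precedes the labial consonant /p/, so it assimilates in place to [m]. /kovuinpiavo/ → kovuimpiavo.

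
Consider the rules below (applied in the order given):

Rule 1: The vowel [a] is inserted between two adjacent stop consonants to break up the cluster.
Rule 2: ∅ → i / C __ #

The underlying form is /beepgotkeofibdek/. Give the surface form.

Rule 1 (stop-cluster a-epenthesis): /p/ and /g/ form a stop–stop cluster, so [a] is inserted between them. /t/ and /k/ form a stop–stop cluster, so [a] is inserted between them. /b/ and /d/ form a stop–stop cluster, so [a] is inserted between them. /beepgotkeofibdek/ → beepagotakeofibadek.
Rule 2 (final i-epenthesis): the form ends in the consonant /k/, so [i] is inserted word-finally. /beepagotakeofibadek/ → beepagotakeofibadeki.

beepagotakeofibadeki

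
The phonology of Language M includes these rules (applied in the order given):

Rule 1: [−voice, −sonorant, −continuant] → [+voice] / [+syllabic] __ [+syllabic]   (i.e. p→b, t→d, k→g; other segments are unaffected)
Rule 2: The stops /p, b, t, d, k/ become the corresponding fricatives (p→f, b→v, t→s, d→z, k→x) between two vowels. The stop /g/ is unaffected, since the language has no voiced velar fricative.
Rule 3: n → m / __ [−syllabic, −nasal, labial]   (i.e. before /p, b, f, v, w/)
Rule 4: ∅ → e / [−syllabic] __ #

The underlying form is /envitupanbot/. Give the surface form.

Rule 1 (intervocalic voicing): /t/ is a voiceless stop between vowels /i/ and /u/, so it voices to [d]. /p/ is a voiceless stop between vowels /u/ and /a/, so it voices to [b]. /envitupanbot/ → envidubanbot.
Rule 2 (intervocalic spirantization): /d/ is a stop between vowels /i/ and /u/, so it spirantizes to the fricative [z]. /b/ is a stop between vowels /u/ and /a/, so it spirantizes to the fricative [v]. /envidubanbot/ → envizuvanbot.
Rule 3 (nasal place assimilation): /n/ precedes the labial consonant /v/, so it assimilates in place to [m]. /n/ precedes the labial consonant /b/, so it assimilates in place to [m]. /envizuvanbot/ → emvizuvambot.
Rule 4 (final e-epenthesis): the form ends in the consonant /t/, so [e] is inserted word-finally. /emvizuvambot/ → emvizuvambote.

emvizuvambote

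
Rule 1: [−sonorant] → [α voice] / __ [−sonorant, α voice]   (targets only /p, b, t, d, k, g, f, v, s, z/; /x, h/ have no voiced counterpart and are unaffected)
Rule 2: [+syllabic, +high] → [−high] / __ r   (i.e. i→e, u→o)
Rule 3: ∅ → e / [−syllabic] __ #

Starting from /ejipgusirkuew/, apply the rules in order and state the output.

Rule 1 (regressive voicing assimilation): /p/ precedes the voiced obstruent /g/, so it voices to [b] by assimilation. /ejipgusirkuew/ → ejibgusirkuew.
Rule 2 (pre-rhotic lowering): /i/ is a high vowel immediately before /r/, so it lowers to [e]. /ejibgusirkuew/ → ejibguserkuew.
Rule 3 (final e-epenthesis): the form ends in the consonant /w/, so [e] is inserted word-finally. /ejibguserkuew/ → ejibguserkuewe.

ejibguserkuewe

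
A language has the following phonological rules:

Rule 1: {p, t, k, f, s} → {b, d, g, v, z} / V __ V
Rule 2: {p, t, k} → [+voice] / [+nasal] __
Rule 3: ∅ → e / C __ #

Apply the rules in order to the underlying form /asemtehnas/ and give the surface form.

Rule 1 (intervocalic voicing): /s/ is a voiceless obstruent between vowels /a/ and /e/, so it voices to [z]. /asemtehnas/ → azemtehnas.
Rule 2 (post-nasal voicing): /t/ is a voiceless stop immediately after the nasal /m/, so it voices to [d]. /azemtehnas/ → azemdehnas.
Rule 3 (final e-epenthesis): the form ends in the consonant /s/, so [e] is inserted word-finally. /azemdehnas/ → azemdehnase.

azemdehnase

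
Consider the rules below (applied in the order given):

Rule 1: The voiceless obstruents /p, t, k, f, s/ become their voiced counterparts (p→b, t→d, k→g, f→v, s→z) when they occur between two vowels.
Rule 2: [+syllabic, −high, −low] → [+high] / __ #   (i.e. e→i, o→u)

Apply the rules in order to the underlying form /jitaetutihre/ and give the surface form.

jidaedudihri

Rule 1 (intervocalic voicing): /t/ is a voiceless obstruent between vowels /i/ and /a/, so it voices to [d]. /t/ is a voiceless obstruent between vowels /e/ and /u/, so it voices to [d]. /t/ is a voiceless obstruent between vowels /u/ and /i/, so it voices to [d]. /jitaetutihre/ → jidaedudihre.
Rule 2 (final vowel raising): /e/ is a mid vowel in word-final position, so it raises to [i]. /jidaedudihre/ → jidaedudihri.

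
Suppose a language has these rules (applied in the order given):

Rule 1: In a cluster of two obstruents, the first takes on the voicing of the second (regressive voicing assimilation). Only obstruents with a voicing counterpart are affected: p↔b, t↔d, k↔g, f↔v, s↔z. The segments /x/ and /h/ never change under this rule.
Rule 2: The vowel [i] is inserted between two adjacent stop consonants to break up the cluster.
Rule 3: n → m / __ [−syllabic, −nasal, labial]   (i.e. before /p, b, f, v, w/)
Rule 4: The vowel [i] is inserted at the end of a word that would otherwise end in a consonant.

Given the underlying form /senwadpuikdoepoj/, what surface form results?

semwatipuigidoepoji

Rule 1 (regressive voicing assimilation): /d/ precedes the voiceless obstruent /p/, so it devoices to [t] by assimilation. /k/ precedes the voiced obstruent /d/, so it voices to [g] by assimilation. /senwadpuikdoepoj/ → senwatpuigdoepoj.
Rule 2 (stop-cluster i-epenthesis): /t/ and /p/ form a stop–stop cluster, so [i] is inserted between them. /g/ and /d/ form a stop–stop cluster, so [i] is inserted between them. /senwatpuigdoepoj/ → senwatipuigidoepoj.
Rule 3 (nasal place assimilation): /n/ precedes the labial consonant /w/, so it assimilates in place to [m]. /senwatipuigidoepoj/ → semwatipuigidoepoj.
Rule 4 (final i-epenthesis): the form ends in the consonant /j/, so [i] is inserted word-finally. /semwatipuigidoepoj/ → semwatipuigidoepoji.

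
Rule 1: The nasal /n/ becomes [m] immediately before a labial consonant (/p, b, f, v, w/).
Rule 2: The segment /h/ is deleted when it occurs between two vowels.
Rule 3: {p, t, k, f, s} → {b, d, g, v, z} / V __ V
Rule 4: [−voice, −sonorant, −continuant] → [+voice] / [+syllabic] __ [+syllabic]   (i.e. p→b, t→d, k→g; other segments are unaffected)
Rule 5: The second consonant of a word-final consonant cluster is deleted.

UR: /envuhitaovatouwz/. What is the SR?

Rule 1 (nasal place assimilation): /n/ precedes the labial consonant /v/, so it assimilates in place to [m]. /envuhitaovatouwz/ → emvuhitaovatouwz.
Rule 2 (intervocalic h-deletion): /h/ occurs between vowels /u/ and /i/, so it deletes. /emvuhitaovatouwz/ → emvuitaovatouwz.
Rule 3 (intervocalic voicing): /t/ is a voiceless obstruent between vowels /i/ and /a/, so it voices to [d]. /t/ is a voiceless obstruent between vowels /a/ and /o/, so it voices to [d]. /emvuitaovatouwz/ → emvuidaovadouwz.
Rule 4 (intervocalic voicing): no segment meets the environment; /emvuidaovadouwz/ is unchanged.
Rule 5 (final cluster simplification): /z/ is the second consonant of a word-final cluster /wz/, so it deletes. /emvuidaovadouwz/ → emvuidaovadouw.

emvuidaovadouw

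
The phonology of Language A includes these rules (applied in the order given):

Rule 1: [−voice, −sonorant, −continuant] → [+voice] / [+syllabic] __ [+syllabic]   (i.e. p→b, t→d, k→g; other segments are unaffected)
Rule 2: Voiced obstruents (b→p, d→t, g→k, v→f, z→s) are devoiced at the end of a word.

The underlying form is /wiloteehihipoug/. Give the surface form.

Rule 1 (intervocalic voicing): /t/ is a voiceless stop between vowels /o/ and /e/, so it voices to [d]. /p/ is a voiceless stop between vowels /i/ and /o/, so it voices to [b]. /wiloteehihipoug/ → wilodeehihiboug.
Rule 2 (final devoicing): /g/ is a voiced obstruent in word-final position, so it devoices to [k]. /wilodeehihiboug/ → wilodeehihibouk.

wilodeehihibouk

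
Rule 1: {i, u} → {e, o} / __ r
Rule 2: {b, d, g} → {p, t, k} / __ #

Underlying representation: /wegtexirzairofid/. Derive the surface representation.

wegtexerzaerofit

Rule 1 (pre-rhotic lowering): /i/ is a high vowel immediately before /r/, so it lowers to [e]. /i/ is a high vowel immediately before /r/, so it lowers to [e]. /wegtexirzairofid/ → wegtexerzaerofid.
Rule 2 (final devoicing): /d/ is a voiced stop in word-final position, so it devoices to [t]. /wegtexerzaerofid/ → wegtexerzaerofit.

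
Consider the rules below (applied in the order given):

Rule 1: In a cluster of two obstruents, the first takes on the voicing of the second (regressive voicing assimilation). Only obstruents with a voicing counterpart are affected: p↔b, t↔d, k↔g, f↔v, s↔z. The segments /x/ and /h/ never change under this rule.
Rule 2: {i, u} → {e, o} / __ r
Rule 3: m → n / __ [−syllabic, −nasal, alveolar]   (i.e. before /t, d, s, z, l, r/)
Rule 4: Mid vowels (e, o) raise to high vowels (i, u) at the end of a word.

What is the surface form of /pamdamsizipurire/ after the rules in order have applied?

Rule 1 (regressive voicing assimilation): no segment meets the environment; /pamdamsizipurire/ is unchanged.
Rule 2 (pre-rhotic lowering): /u/ is a high vowel immediately before /r/, so it lowers to [o]. /i/ is a high vowel immediately before /r/, so it lowers to [e]. /pamdamsizipurire/ → pamdamsiziporere.
Rule 3 (nasal place assimilation): /m/ precedes the alveolar consonant /d/, so it assimilates in place to [n]. /m/ precedes the alveolar consonant /s/, so it assimilates in place to [n]. /pamdamsiziporere/ → pandansiziporere.
Rule 4 (final vowel raising): /e/ is a mid vowel in word-final position, so it raises to [i]. /pandansiziporere/ → pandansiziporeri.

pandansiziporeri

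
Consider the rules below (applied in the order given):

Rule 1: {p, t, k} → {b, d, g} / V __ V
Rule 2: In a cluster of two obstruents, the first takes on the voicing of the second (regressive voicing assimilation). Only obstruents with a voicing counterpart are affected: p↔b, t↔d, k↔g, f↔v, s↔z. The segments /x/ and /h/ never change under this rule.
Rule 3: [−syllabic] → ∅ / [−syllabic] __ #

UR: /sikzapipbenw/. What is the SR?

sigzabibben

Rule 1 (intervocalic voicing): /p/ is a voiceless stop between vowels /a/ and /i/, so it voices to [b]. /sikzapipbenw/ → sikzabipbenw.
Rule 2 (regressive voicing assimilation): /k/ precedes the voiced obstruent /z/, so it voices to [g] by assimilation. /p/ precedes the voiced obstruent /b/, so it voices to [b] by assimilation. /sikzabipbenw/ → sigzabibbenw.
Rule 3 (final cluster simplification): /w/ is the second consonant of a word-final cluster /nw/, so it deletes. /sigzabibbenw/ → sigzabibben.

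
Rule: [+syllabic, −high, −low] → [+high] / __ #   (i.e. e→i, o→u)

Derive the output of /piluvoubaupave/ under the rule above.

/e/ is a mid vowel in word-final position, so it raises to [i].
Surface form: [piluvoubaupavi].

piluvoubaupavi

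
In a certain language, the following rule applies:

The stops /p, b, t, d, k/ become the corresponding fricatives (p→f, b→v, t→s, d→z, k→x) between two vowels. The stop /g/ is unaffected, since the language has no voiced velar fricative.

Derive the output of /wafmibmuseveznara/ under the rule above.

No segment of /wafmibmuseveznara/ meets the structural description of the rule, so the form surfaces unchanged.

wafmibmuseveznara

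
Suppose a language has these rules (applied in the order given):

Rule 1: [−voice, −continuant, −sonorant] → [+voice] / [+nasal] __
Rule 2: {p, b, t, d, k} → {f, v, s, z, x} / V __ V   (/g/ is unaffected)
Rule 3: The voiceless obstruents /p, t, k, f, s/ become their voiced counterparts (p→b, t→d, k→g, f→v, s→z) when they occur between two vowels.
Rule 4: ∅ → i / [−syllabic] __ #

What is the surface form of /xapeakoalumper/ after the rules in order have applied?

Rule 1 (post-nasal voicing): /p/ is a voiceless stop immediately after the nasal /m/, so it voices to [b]. /xapeakoalumper/ → xapeakoalumber.
Rule 2 (intervocalic spirantization): /p/ is a stop between vowels /a/ and /e/, so it spirantizes to the fricative [f]. /k/ is a stop between vowels /a/ and /o/, so it spirantizes to the fricative [x]. /xapeakoalumber/ → xafeaxoalumber.
Rule 3 (intervocalic voicing): /f/ is a voiceless obstruent between vowels /a/ and /e/, so it voices to [v]. /xafeaxoalumber/ → xaveaxoalumber.
Rule 4 (final i-epenthesis): the form ends in the consonant /r/, so [i] is inserted word-finally. /xaveaxoalumber/ → xaveaxoalumberi.

xaveaxoalumberi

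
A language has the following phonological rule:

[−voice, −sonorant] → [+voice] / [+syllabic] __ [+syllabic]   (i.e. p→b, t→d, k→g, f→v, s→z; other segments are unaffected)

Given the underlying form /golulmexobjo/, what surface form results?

No segment of /golulmexobjo/ meets the structural description of the rule, so the form surfaces unchanged.

golulmexobjo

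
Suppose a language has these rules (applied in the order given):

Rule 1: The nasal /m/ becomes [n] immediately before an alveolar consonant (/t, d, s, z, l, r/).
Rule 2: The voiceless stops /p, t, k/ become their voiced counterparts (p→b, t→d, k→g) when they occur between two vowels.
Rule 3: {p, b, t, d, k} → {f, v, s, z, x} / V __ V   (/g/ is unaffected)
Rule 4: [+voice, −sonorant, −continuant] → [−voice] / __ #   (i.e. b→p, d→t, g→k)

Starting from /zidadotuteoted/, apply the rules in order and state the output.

zizazozuzeozet

Rule 1 (nasal place assimilation): no segment meets the environment; /zidadotuteoted/ is unchanged.
Rule 2 (intervocalic voicing): /t/ is a voiceless stop between vowels /o/ and /u/, so it voices to [d]. /t/ is a voiceless stop between vowels /u/ and /e/, so it voices to [d]. /t/ is a voiceless stop between vowels /o/ and /e/, so it voices to [d]. /zidadotuteoted/ → zidadodudeoded.
Rule 3 (intervocalic spirantization): /d/ is a stop between vowels /i/ and /a/, so it spirantizes to the fricative [z]. /d/ is a stop between vowels /a/ and /o/, so it spirantizes to the fricative [z]. /d/ is a stop between vowels /o/ and /u/, so it spirantizes to the fricative [z]. /d/ is a stop between vowels /u/ and /e/, so it spirantizes to the fricative [z]. /d/ is a stop between vowels /o/ and /e/, so it spirantizes to the fricative [z]. /zidadodudeoded/ → zizazozuzeozed.
Rule 4 (final devoicing): /d/ is a voiced stop in word-final position, so it devoices to [t]. /zizazozuzeozed/ → zizazozuzeozet.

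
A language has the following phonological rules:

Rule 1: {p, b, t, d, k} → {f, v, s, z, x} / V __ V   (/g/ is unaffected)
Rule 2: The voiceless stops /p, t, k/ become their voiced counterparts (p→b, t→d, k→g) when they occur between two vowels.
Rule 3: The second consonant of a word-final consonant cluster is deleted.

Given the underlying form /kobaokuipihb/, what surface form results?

kovaoxuifih

Rule 1 (intervocalic spirantization): /b/ is a stop between vowels /o/ and /a/, so it spirantizes to the fricative [v]. /k/ is a stop between vowels /o/ and /u/, so it spirantizes to the fricative [x]. /p/ is a stop between vowels /i/ and /i/, so it spirantizes to the fricative [f]. /kobaokuipihb/ → kovaoxuifihb.
Rule 2 (intervocalic voicing): no segment meets the environment; /kovaoxuifihb/ is unchanged.
Rule 3 (final cluster simplification): /b/ is the second consonant of a word-final cluster /hb/, so it deletes. /kovaoxuifihb/ → kovaoxuifih.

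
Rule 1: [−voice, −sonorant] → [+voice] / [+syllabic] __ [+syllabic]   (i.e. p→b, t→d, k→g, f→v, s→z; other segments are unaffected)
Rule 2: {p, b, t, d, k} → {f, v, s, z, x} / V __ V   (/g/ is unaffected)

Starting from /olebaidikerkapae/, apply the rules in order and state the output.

Rule 1 (intervocalic voicing): /k/ is a voiceless obstruent between vowels /i/ and /e/, so it voices to [g]. /p/ is a voiceless obstruent between vowels /a/ and /a/, so it voices to [b]. /olebaidikerkapae/ → olebaidigerkabae.
Rule 2 (intervocalic spirantization): /b/ is a stop between vowels /e/ and /a/, so it spirantizes to the fricative [v]. /d/ is a stop between vowels /i/ and /i/, so it spirantizes to the fricative [z]. /b/ is a stop between vowels /a/ and /a/, so it spirantizes to the fricative [v]. /olebaidigerkabae/ → olevaizigerkavae.

olevaizigerkavae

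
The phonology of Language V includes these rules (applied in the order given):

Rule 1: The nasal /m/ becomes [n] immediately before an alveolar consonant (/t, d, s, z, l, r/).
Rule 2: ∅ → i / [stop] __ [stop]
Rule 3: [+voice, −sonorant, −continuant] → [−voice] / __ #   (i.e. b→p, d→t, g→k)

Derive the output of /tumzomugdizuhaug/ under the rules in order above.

tunzomugidizuhauk

Rule 1 (nasal place assimilation): /m/ precedes the alveolar consonant /z/, so it assimilates in place to [n]. /tumzomugdizuhaug/ → tunzomugdizuhaug.
Rule 2 (stop-cluster i-epenthesis): /g/ and /d/ form a stop–stop cluster, so [i] is inserted between them. /tunzomugdizuhaug/ → tunzomugidizuhaug.
Rule 3 (final devoicing): /g/ is a voiced stop in word-final position, so it devoices to [k]. /tunzomugidizuhaug/ → tunzomugidizuhauk.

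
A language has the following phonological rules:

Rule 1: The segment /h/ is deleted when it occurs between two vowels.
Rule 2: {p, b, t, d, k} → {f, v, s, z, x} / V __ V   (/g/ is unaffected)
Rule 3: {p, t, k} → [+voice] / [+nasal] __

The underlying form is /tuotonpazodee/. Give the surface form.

Rule 1 (intervocalic h-deletion): no segment meets the environment; /tuotonpazodee/ is unchanged.
Rule 2 (intervocalic spirantization): /t/ is a stop between vowels /o/ and /o/, so it spirantizes to the fricative [s]. /d/ is a stop between vowels /o/ and /e/, so it spirantizes to the fricative [z]. /tuotonpazodee/ → tuosonpazozee.
Rule 3 (post-nasal voicing): /p/ is a voiceless stop immediately after the nasal /n/, so it voices to [b]. /tuosonpazozee/ → tuosonbazozee.

tuosonbazozee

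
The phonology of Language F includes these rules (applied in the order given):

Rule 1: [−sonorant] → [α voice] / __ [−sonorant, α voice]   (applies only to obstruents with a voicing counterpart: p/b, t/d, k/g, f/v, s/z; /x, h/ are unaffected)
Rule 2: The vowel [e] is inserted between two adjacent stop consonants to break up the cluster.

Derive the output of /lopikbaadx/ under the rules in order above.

Rule 1 (regressive voicing assimilation): /k/ precedes the voiced obstruent /b/, so it voices to [g] by assimilation. /d/ precedes the voiceless obstruent /x/, so it devoices to [t] by assimilation. /lopikbaadx/ → lopigbaatx.
Rule 2 (stop-cluster e-epenthesis): /g/ and /b/ form a stop–stop cluster, so [e] is inserted between them. /lopigbaatx/ → lopigebaatx.

lopigebaatx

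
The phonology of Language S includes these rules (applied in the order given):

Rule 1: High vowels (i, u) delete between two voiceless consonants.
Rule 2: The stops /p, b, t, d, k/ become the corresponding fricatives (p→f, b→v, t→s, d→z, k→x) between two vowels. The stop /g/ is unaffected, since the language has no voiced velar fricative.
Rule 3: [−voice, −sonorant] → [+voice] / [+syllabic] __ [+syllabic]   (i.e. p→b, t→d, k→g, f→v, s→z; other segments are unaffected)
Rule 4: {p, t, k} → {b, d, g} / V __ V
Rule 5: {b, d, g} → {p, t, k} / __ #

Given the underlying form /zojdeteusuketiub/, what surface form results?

zojdezeuskeziup

Rule 1 (high vowel syncope): /u/ is a high vowel flanked by voiceless consonants /s/ and /k/, so it deletes. /zojdeteusuketiub/ → zojdeteusketiub.
Rule 2 (intervocalic spirantization): /t/ is a stop between vowels /e/ and /e/, so it spirantizes to the fricative [s]. /t/ is a stop between vowels /e/ and /i/, so it spirantizes to the fricative [s]. /zojdeteusketiub/ → zojdeseuskesiub.
Rule 3 (intervocalic voicing): /s/ is a voiceless obstruent between vowels /e/ and /e/, so it voices to [z]. /s/ is a voiceless obstruent between vowels /e/ and /i/, so it voices to [z]. /zojdeseuskesiub/ → zojdezeuskeziub.
Rule 4 (intervocalic voicing): no segment meets the environment; /zojdezeuskeziub/ is unchanged.
Rule 5 (final devoicing): /b/ is a voiced stop in word-final position, so it devoices to [p]. /zojdezeuskeziub/ → zojdezeuskeziup.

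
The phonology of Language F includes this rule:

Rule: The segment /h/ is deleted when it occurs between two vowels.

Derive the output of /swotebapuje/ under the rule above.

swotebapuje

No segment of /swotebapuje/ meets the structural description of the rule, so the form surfaces unchanged.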